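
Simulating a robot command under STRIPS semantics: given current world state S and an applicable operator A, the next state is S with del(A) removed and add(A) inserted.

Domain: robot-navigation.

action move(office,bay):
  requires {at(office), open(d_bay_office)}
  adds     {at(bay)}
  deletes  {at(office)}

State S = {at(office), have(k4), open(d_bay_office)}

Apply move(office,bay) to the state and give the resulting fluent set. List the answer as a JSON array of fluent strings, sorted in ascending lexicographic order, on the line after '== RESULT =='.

Progress:
  pre ⊆ S: {at(office), open(d_bay_office)} ⊆ S  — applicable
  S \ del = {have(k4), open(d_bay_office)}
  ∪ add   = {at(bay), have(k4), open(d_bay_office)}

== RESULT ==
["at(bay)", "have(k4)", "open(d_bay_office)"]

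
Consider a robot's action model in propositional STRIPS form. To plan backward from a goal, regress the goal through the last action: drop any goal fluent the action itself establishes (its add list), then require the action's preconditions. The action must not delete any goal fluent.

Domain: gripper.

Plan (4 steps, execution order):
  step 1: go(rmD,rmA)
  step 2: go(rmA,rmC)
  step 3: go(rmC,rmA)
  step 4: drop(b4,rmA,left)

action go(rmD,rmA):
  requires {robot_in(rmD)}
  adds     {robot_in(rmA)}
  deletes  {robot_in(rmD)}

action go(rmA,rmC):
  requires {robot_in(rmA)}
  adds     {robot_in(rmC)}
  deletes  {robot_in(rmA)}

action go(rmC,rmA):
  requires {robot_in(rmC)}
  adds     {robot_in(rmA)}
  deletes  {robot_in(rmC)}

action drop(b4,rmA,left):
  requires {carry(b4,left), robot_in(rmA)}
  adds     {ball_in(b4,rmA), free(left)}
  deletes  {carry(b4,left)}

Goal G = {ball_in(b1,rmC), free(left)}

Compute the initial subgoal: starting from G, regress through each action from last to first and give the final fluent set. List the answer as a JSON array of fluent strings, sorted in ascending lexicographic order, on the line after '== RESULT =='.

Regress step by step:
  through step 4 (drop(b4,rmA,left)): drop {free(left)}, keep {ball_in(b1,rmC)}, require {carry(b4,left), robot_in(rmA)}
    → {ball_in(b1,rmC), carry(b4,left), robot_in(rmA)}
  through step 3 (go(rmC,rmA)): drop {robot_in(rmA)}, keep {ball_in(b1,rmC), carry(b4,left)}, require {robot_in(rmC)}
    → {ball_in(b1,rmC), carry(b4,left), robot_in(rmC)}
  through step 2 (go(rmA,rmC)): drop {robot_in(rmC)}, keep {ball_in(b1,rmC), carry(b4,left)}, require {robot_in(rmA)}
    → {ball_in(b1,rmC), carry(b4,left), robot_in(rmA)}
  through step 1 (go(rmD,rmA)): drop {robot_in(rmA)}, keep {ball_in(b1,rmC), carry(b4,left)}, require {robot_in(rmD)}
    → {ball_in(b1,rmC), carry(b4,left), robot_in(rmD)}

== RESULT ==
["ball_in(b1,rmC)", "carry(b4,left)", "robot_in(rmD)"]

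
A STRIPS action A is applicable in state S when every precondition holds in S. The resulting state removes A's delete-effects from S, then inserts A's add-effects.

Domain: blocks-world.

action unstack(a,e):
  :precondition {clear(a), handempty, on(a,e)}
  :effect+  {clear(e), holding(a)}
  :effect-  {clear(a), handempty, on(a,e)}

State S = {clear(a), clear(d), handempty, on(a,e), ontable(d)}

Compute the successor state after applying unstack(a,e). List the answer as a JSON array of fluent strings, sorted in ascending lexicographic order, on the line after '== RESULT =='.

Compute (S \ del) ∪ add:
  pre ⊆ S: {clear(a), handempty, on(a,e)} ⊆ S  — applicable
  S \ del = {clear(d), ontable(d)}
  ∪ add   = {clear(d), clear(e), holding(a), ontable(d)}

== RESULT ==
["clear(d)", "clear(e)", "holding(a)", "ontable(d)"]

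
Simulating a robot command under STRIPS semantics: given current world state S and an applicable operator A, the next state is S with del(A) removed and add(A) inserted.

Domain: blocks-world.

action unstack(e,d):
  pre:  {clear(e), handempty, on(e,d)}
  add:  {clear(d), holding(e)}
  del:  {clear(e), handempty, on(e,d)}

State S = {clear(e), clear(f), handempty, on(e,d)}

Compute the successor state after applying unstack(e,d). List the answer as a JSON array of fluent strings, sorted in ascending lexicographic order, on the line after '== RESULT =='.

Compute (S \ del) ∪ add:
  pre ⊆ S: {clear(e), handempty, on(e,d)} ⊆ S  — applicable
  S \ del = {clear(f)}
  ∪ add   = {clear(d), clear(f), holding(e)}

== RESULT ==
["clear(d)", "clear(f)", "holding(e)"]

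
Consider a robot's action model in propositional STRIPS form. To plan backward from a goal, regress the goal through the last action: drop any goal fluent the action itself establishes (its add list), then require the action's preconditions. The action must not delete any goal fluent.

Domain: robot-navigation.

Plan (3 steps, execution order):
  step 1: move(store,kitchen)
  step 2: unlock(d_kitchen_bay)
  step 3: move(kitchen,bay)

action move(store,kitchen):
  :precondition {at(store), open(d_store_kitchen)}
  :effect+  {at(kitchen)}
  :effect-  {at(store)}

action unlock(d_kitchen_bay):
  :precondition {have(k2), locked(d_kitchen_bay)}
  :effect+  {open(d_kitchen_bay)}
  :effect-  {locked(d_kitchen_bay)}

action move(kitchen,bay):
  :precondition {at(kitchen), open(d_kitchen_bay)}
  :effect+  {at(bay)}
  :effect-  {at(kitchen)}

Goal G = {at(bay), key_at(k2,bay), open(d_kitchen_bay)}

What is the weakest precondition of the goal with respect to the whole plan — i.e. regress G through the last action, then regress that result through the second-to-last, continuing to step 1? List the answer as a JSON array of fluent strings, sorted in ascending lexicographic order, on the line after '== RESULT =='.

Regress step by step:
  through step 3 (move(kitchen,bay)): drop {at(bay)}, keep {key_at(k2,bay), open(d_kitchen_bay)}, require {at(kitchen), open(d_kitchen_bay)}
    → {at(kitchen), key_at(k2,bay), open(d_kitchen_bay)}
  through step 2 (unlock(d_kitchen_bay)): drop {open(d_kitchen_bay)}, keep {at(kitchen), key_at(k2,bay)}, require {have(k2), locked(d_kitchen_bay)}
    → {at(kitchen), have(k2), key_at(k2,bay), locked(d_kitchen_bay)}
  through step 1 (move(store,kitchen)): drop {at(kitchen)}, keep {have(k2), key_at(k2,bay), locked(d_kitchen_bay)}, require {at(store), open(d_store_kitchen)}
    → {at(store), have(k2), key_at(k2,bay), locked(d_kitchen_bay), open(d_store_kitchen)}

== RESULT ==
["at(store)", "have(k2)", "key_at(k2,bay)", "locked(d_kitchen_bay)", "open(d_store_kitchen)"]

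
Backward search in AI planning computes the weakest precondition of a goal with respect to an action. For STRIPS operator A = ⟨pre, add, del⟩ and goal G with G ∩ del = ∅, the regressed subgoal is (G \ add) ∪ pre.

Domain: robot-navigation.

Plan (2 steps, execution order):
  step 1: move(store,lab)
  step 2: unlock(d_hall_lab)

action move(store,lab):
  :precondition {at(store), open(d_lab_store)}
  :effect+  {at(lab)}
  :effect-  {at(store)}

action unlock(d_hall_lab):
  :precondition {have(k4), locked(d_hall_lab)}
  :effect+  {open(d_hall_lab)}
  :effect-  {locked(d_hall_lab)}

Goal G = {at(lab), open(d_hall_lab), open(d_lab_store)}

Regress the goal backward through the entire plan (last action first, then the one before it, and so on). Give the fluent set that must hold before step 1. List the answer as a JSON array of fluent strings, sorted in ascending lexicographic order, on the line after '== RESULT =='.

Work backward from the goal:
  through step 2 (unlock(d_hall_lab)): drop {open(d_hall_lab)}, keep {at(lab), open(d_lab_store)}, require {have(k4), locked(d_hall_lab)}
    → {at(lab), have(k4), locked(d_hall_lab), open(d_lab_store)}
  through step 1 (move(store,lab)): drop {at(lab)}, keep {have(k4), locked(d_hall_lab), open(d_lab_store)}, require {at(store), open(d_lab_store)}
    → {at(store), have(k4), locked(d_hall_lab), open(d_lab_store)}

== RESULT ==
["at(store)", "have(k4)", "locked(d_hall_lab)", "open(d_lab_store)"]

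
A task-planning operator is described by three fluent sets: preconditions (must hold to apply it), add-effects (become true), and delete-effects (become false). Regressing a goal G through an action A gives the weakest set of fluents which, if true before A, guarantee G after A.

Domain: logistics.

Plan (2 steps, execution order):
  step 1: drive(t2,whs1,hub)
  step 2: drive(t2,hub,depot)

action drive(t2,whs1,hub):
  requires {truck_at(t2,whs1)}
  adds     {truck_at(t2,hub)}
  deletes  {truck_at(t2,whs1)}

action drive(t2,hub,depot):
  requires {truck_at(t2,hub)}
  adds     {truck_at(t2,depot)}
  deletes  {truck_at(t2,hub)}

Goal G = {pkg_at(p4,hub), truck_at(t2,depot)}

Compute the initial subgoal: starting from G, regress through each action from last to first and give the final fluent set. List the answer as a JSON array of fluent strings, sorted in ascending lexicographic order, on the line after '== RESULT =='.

Regress step by step:
  through step 2 (drive(t2,hub,depot)): drop {truck_at(t2,depot)}, keep {pkg_at(p4,hub)}, require {truck_at(t2,hub)}
    → {pkg_at(p4,hub), truck_at(t2,hub)}
  through step 1 (drive(t2,whs1,hub)): drop {truck_at(t2,hub)}, keep {pkg_at(p4,hub)}, require {truck_at(t2,whs1)}
    → {pkg_at(p4,hub), truck_at(t2,whs1)}

== RESULT ==
["pkg_at(p4,hub)", "truck_at(t2,whs1)"]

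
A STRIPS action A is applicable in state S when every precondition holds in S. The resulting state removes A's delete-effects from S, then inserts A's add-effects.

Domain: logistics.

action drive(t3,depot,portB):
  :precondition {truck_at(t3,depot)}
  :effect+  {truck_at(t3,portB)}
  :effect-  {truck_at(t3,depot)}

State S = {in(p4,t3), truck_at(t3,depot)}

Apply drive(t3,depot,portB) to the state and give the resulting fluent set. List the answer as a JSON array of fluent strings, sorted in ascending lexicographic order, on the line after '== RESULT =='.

Compute (S \ del) ∪ add:
  pre ⊆ S: {truck_at(t3,depot)} ⊆ S  — applicable
  S \ del = {in(p4,t3)}
  ∪ add   = {in(p4,t3), truck_at(t3,portB)}

== RESULT ==
["in(p4,t3)", "truck_at(t3,portB)"]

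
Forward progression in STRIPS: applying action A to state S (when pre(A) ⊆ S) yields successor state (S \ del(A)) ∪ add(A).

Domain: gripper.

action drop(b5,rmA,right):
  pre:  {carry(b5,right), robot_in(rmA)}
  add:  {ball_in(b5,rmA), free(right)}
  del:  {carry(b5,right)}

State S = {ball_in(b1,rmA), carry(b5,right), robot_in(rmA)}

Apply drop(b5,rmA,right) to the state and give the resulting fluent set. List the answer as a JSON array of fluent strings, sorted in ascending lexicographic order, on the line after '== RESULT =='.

Compute (S \ del) ∪ add:
  pre ⊆ S: {carry(b5,right), robot_in(rmA)} ⊆ S  — applicable
  S \ del = {ball_in(b1,rmA), robot_in(rmA)}
  ∪ add   = {ball_in(b1,rmA), ball_in(b5,rmA), free(right), robot_in(rmA)}

== RESULT ==
["ball_in(b1,rmA)", "ball_in(b5,rmA)", "free(right)", "robot_in(rmA)"]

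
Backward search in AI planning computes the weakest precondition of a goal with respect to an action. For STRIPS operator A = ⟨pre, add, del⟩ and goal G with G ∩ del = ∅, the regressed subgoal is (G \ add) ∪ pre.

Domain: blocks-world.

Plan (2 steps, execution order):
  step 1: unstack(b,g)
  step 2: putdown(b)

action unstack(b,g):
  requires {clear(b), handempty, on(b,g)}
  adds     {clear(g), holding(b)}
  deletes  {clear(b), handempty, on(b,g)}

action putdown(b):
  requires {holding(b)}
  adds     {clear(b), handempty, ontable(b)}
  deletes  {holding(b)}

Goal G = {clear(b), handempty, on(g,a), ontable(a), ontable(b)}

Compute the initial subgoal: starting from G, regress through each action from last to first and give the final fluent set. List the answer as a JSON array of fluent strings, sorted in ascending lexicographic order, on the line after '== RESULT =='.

Regress step by step:
  through step 2 (putdown(b)): drop {clear(b), handempty, ontable(b)}, keep {on(g,a), ontable(a)}, require {holding(b)}
    → {holding(b), on(g,a), ontable(a)}
  through step 1 (unstack(b,g)): drop {holding(b)}, keep {on(g,a), ontable(a)}, require {clear(b), handempty, on(b,g)}
    → {clear(b), handempty, on(b,g), on(g,a), ontable(a)}

== RESULT ==
["clear(b)", "handempty", "on(b,g)", "on(g,a)", "ontable(a)"]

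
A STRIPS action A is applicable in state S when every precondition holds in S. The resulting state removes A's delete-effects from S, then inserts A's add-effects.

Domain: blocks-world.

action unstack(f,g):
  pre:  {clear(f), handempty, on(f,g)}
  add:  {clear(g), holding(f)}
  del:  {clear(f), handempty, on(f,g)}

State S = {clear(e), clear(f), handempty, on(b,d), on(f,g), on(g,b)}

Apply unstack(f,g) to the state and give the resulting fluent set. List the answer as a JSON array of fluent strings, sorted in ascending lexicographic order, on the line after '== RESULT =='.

Compute (S \ del) ∪ add:
  pre ⊆ S: {clear(f), handempty, on(f,g)} ⊆ S  — applicable
  S \ del = {clear(e), on(b,d), on(g,b)}
  ∪ add   = {clear(e), clear(g), holding(f), on(b,d), on(g,b)}

== RESULT ==
["clear(e)", "clear(g)", "holding(f)", "on(b,d)", "on(g,b)"]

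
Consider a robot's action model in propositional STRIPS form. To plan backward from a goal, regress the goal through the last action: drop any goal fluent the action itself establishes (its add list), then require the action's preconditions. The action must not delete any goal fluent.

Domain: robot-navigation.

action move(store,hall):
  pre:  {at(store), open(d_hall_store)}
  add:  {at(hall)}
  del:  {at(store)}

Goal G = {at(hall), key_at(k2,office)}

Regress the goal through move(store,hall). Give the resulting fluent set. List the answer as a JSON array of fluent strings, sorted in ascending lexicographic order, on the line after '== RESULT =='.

Compute (G \ add) ∪ pre:
  G ∩ del = {}  (empty — regression defined)
  G \ add = {at(hall), key_at(k2,office)} \ {at(hall)} = {key_at(k2,office)}
  ∪ pre   = {key_at(k2,office)} ∪ {at(store), open(d_hall_store)}
          = {at(store), key_at(k2,office), open(d_hall_store)}

== RESULT ==
["at(store)", "key_at(k2,office)", "open(d_hall_store)"]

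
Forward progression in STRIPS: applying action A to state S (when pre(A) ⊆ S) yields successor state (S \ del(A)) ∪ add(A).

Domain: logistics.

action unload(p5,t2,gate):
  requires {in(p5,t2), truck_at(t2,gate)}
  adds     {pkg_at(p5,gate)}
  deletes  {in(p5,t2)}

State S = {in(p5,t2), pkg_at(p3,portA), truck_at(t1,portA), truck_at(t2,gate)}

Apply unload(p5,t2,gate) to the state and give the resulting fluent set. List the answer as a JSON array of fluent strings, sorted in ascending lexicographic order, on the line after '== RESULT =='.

Compute (S \ del) ∪ add:
  pre ⊆ S: {in(p5,t2), truck_at(t2,gate)} ⊆ S  — applicable
  S \ del = {pkg_at(p3,portA), truck_at(t1,portA), truck_at(t2,gate)}
  ∪ add   = {pkg_at(p3,portA), pkg_at(p5,gate), truck_at(t1,portA), truck_at(t2,gate)}

== RESULT ==
["pkg_at(p3,portA)", "pkg_at(p5,gate)", "truck_at(t1,portA)", "truck_at(t2,gate)"]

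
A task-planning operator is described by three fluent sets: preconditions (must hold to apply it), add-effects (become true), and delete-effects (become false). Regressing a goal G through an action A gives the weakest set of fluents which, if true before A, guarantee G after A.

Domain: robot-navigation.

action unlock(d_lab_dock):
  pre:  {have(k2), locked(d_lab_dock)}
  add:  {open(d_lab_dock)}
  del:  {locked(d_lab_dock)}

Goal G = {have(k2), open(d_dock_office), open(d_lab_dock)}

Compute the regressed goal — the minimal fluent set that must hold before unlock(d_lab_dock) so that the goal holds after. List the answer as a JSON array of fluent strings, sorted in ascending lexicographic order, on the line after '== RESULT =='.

Regress:
  G ∩ del = {}  (empty — regression defined)
  G \ add = {have(k2), open(d_dock_office), open(d_lab_dock)} \ {open(d_lab_dock)} = {have(k2), open(d_dock_office)}
  ∪ pre   = {have(k2), open(d_dock_office)} ∪ {have(k2), locked(d_lab_dock)}
          = {have(k2), locked(d_lab_dock), open(d_dock_office)}

== RESULT ==
["have(k2)", "locked(d_lab_dock)", "open(d_dock_office)"]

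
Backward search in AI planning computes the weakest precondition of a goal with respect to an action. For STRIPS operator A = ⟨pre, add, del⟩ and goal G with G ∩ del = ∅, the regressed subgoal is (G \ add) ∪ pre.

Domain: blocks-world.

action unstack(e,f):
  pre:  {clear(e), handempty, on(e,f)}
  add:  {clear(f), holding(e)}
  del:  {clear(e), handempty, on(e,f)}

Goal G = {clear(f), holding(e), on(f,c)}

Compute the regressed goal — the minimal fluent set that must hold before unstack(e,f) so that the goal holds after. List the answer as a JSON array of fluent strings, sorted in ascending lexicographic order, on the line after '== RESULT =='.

Compute (G \ add) ∪ pre:
  G ∩ del = {}  (empty — regression defined)
  G \ add = {clear(f), holding(e), on(f,c)} \ {clear(f), holding(e)} = {on(f,c)}
  ∪ pre   = {on(f,c)} ∪ {clear(e), handempty, on(e,f)}
          = {clear(e), handempty, on(e,f), on(f,c)}

== RESULT ==
["clear(e)", "handempty", "on(e,f)", "on(f,c)"]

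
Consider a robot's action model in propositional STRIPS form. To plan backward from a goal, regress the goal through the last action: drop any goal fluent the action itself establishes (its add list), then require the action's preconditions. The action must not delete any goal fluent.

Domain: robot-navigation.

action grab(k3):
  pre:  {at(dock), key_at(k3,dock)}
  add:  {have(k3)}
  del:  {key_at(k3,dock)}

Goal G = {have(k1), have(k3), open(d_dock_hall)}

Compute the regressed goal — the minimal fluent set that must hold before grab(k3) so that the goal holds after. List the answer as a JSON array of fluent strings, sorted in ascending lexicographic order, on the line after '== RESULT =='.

Compute (G \ add) ∪ pre:
  G ∩ del = {}  (empty — regression defined)
  G \ add = {have(k1), have(k3), open(d_dock_hall)} \ {have(k3)} = {have(k1), open(d_dock_hall)}
  ∪ pre   = {have(k1), open(d_dock_hall)} ∪ {at(dock), key_at(k3,dock)}
          = {at(dock), have(k1), key_at(k3,dock), open(d_dock_hall)}

== RESULT ==
["at(dock)", "have(k1)", "key_at(k3,dock)", "open(d_dock_hall)"]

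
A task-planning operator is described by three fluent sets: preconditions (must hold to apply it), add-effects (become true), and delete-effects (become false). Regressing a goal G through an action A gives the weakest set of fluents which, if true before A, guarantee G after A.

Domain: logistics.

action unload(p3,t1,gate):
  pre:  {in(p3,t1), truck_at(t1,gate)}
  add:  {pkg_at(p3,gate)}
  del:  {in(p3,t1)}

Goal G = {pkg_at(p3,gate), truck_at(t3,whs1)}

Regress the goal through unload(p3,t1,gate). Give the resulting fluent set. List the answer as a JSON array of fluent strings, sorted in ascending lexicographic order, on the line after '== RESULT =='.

Regress:
  G ∩ del = {}  (empty — regression defined)
  G \ add = {pkg_at(p3,gate), truck_at(t3,whs1)} \ {pkg_at(p3,gate)} = {truck_at(t3,whs1)}
  ∪ pre   = {truck_at(t3,whs1)} ∪ {in(p3,t1), truck_at(t1,gate)}
          = {in(p3,t1), truck_at(t1,gate), truck_at(t3,whs1)}

== RESULT ==
["in(p3,t1)", "truck_at(t1,gate)", "truck_at(t3,whs1)"]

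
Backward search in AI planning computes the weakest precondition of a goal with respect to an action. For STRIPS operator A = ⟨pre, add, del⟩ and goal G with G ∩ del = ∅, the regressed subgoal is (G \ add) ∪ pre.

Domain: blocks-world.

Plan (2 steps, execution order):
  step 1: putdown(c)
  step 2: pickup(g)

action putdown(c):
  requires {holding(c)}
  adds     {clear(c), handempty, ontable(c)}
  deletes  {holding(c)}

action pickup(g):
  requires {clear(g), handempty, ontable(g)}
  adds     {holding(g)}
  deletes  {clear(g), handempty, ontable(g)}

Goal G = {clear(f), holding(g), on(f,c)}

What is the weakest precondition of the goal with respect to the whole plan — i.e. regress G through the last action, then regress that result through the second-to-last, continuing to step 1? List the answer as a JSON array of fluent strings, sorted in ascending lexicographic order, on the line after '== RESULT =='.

Regress step by step:
  through step 2 (pickup(g)): drop {holding(g)}, keep {clear(f), on(f,c)}, require {clear(g), handempty, ontable(g)}
    → {clear(f), clear(g), handempty, on(f,c), ontable(g)}
  through step 1 (putdown(c)): drop {handempty}, keep {clear(f), clear(g), on(f,c), ontable(g)}, require {holding(c)}
    → {clear(f), clear(g), holding(c), on(f,c), ontable(g)}

== RESULT ==
["clear(f)", "clear(g)", "holding(c)", "on(f,c)", "ontable(g)"]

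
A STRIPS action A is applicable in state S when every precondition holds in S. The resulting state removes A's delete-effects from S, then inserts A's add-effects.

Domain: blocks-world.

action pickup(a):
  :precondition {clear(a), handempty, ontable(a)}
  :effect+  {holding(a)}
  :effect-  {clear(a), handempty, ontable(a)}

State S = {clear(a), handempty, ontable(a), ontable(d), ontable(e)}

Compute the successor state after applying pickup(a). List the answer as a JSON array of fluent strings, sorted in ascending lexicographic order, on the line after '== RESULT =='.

Progress:
  pre ⊆ S: {clear(a), handempty, ontable(a)} ⊆ S  — applicable
  S \ del = {ontable(d), ontable(e)}
  ∪ add   = {holding(a), ontable(d), ontable(e)}

== RESULT ==
["holding(a)", "ontable(d)", "ontable(e)"]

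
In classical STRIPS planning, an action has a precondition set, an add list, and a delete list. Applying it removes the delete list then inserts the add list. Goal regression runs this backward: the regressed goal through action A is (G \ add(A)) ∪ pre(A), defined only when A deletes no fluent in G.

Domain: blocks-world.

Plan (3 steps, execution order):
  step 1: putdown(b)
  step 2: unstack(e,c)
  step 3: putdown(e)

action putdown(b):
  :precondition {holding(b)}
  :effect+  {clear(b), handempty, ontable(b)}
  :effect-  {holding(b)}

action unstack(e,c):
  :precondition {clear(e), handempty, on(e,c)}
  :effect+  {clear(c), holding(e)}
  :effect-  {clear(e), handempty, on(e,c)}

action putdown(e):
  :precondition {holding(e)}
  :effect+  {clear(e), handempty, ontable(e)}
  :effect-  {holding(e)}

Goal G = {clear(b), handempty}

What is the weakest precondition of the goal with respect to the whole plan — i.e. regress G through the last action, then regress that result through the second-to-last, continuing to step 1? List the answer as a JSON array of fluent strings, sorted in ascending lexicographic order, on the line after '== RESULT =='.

Regress step by step:
  through step 3 (putdown(e)): drop {handempty}, keep {clear(b)}, require {holding(e)}
    → {clear(b), holding(e)}
  through step 2 (unstack(e,c)): drop {holding(e)}, keep {clear(b)}, require {clear(e), handempty, on(e,c)}
    → {clear(b), clear(e), handempty, on(e,c)}
  through step 1 (putdown(b)): drop {clear(b), handempty}, keep {clear(e), on(e,c)}, require {holding(b)}
    → {clear(e), holding(b), on(e,c)}

== RESULT ==
["clear(e)", "holding(b)", "on(e,c)"]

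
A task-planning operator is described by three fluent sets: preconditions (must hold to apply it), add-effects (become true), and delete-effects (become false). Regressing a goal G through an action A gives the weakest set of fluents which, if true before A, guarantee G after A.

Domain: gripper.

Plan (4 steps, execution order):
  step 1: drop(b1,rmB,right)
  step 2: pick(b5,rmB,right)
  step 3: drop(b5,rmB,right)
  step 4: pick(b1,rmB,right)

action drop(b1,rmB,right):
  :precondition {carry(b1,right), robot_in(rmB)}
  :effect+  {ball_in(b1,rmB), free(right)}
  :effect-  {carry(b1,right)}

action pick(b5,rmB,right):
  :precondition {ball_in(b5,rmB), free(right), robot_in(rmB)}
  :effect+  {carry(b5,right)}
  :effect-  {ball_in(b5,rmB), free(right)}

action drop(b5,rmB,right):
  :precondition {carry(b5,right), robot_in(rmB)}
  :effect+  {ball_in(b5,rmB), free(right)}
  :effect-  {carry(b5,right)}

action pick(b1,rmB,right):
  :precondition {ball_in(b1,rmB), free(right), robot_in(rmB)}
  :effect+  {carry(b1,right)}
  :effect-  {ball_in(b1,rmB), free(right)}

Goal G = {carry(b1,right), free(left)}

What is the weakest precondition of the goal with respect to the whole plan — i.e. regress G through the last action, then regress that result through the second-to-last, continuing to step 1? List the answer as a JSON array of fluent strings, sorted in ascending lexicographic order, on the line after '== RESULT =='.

Work backward from the goal:
  through step 4 (pick(b1,rmB,right)): drop {carry(b1,right)}, keep {free(left)}, require {ball_in(b1,rmB), free(right), robot_in(rmB)}
    → {ball_in(b1,rmB), free(left), free(right), robot_in(rmB)}
  through step 3 (drop(b5,rmB,right)): drop {free(right)}, keep {ball_in(b1,rmB), free(left), robot_in(rmB)}, require {carry(b5,right), robot_in(rmB)}
    → {ball_in(b1,rmB), carry(b5,right), free(left), robot_in(rmB)}
  through step 2 (pick(b5,rmB,right)): drop {carry(b5,right)}, keep {ball_in(b1,rmB), free(left), robot_in(rmB)}, require {ball_in(b5,rmB), free(right), robot_in(rmB)}
    → {ball_in(b1,rmB), ball_in(b5,rmB), free(left), free(right), robot_in(rmB)}
  through step 1 (drop(b1,rmB,right)): drop {ball_in(b1,rmB), free(right)}, keep {ball_in(b5,rmB), free(left), robot_in(rmB)}, require {carry(b1,right), robot_in(rmB)}
    → {ball_in(b5,rmB), carry(b1,right), free(left), robot_in(rmB)}

== RESULT ==
["ball_in(b5,rmB)", "carry(b1,right)", "free(left)", "robot_in(rmB)"]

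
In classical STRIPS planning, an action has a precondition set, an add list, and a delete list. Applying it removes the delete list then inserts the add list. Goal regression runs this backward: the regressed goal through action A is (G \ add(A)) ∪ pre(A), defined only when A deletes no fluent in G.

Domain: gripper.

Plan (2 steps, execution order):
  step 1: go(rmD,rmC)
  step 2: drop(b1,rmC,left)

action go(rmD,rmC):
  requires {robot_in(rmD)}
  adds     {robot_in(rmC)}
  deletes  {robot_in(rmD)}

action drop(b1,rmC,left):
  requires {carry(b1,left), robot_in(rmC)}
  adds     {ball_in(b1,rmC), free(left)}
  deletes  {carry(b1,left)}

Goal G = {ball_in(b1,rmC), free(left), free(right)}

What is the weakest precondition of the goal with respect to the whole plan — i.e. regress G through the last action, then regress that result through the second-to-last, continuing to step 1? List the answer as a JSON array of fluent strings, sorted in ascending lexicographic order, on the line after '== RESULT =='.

Work backward from the goal:
  through step 2 (drop(b1,rmC,left)): drop {ball_in(b1,rmC), free(left)}, keep {free(right)}, require {carry(b1,left), robot_in(rmC)}
    → {carry(b1,left), free(right), robot_in(rmC)}
  through step 1 (go(rmD,rmC)): drop {robot_in(rmC)}, keep {carry(b1,left), free(right)}, require {robot_in(rmD)}
    → {carry(b1,left), free(right), robot_in(rmD)}

== RESULT ==
["carry(b1,left)", "free(right)", "robot_in(rmD)"]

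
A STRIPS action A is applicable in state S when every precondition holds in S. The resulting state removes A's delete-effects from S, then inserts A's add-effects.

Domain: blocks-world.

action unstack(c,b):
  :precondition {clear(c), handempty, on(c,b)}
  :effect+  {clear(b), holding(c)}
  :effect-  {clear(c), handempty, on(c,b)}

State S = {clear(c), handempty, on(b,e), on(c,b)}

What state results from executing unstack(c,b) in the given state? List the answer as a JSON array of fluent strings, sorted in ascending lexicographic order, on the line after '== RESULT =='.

Progress:
  pre ⊆ S: {clear(c), handempty, on(c,b)} ⊆ S  — applicable
  S \ del = {on(b,e)}
  ∪ add   = {clear(b), holding(c), on(b,e)}

== RESULT ==
["clear(b)", "holding(c)", "on(b,e)"]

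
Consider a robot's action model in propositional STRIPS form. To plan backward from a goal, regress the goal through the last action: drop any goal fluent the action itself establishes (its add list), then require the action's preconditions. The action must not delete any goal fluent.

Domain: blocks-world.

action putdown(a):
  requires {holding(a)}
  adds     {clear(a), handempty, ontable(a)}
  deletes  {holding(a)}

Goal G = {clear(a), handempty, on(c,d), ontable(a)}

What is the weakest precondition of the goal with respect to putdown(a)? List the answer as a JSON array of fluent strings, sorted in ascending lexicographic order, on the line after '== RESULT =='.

Compute (G \ add) ∪ pre:
  G ∩ del = {}  (empty — regression defined)
  G \ add = {clear(a), handempty, on(c,d), ontable(a)} \ {clear(a), handempty, ontable(a)} = {on(c,d)}
  ∪ pre   = {on(c,d)} ∪ {holding(a)}
          = {holding(a), on(c,d)}

== RESULT ==
["holding(a)", "on(c,d)"]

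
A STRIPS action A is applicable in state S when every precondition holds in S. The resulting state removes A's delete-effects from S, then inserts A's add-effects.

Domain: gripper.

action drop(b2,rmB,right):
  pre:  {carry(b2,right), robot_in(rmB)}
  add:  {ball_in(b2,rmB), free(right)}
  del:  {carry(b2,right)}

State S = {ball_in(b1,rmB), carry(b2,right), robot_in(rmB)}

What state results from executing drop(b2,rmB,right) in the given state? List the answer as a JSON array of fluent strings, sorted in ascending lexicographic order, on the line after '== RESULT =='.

Compute (S \ del) ∪ add:
  pre ⊆ S: {carry(b2,right), robot_in(rmB)} ⊆ S  — applicable
  S \ del = {ball_in(b1,rmB), robot_in(rmB)}
  ∪ add   = {ball_in(b1,rmB), ball_in(b2,rmB), free(right), robot_in(rmB)}

== RESULT ==
["ball_in(b1,rmB)", "ball_in(b2,rmB)", "free(right)", "robot_in(rmB)"]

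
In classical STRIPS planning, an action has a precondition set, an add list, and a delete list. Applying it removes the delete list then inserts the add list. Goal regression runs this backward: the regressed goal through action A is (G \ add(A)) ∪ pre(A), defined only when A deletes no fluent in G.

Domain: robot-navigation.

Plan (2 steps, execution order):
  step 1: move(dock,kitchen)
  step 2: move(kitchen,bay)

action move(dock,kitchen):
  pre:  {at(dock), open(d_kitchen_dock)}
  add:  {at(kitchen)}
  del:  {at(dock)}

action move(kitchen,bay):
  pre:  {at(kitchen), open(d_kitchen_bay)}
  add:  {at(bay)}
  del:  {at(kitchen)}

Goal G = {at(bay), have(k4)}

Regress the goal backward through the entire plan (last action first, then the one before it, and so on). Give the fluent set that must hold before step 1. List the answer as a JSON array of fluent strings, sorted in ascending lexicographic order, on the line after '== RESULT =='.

Regress step by step:
  through step 2 (move(kitchen,bay)): drop {at(bay)}, keep {have(k4)}, require {at(kitchen), open(d_kitchen_bay)}
    → {at(kitchen), have(k4), open(d_kitchen_bay)}
  through step 1 (move(dock,kitchen)): drop {at(kitchen)}, keep {have(k4), open(d_kitchen_bay)}, require {at(dock), open(d_kitchen_dock)}
    → {at(dock), have(k4), open(d_kitchen_bay), open(d_kitchen_dock)}

== RESULT ==
["at(dock)", "have(k4)", "open(d_kitchen_bay)", "open(d_kitchen_dock)"]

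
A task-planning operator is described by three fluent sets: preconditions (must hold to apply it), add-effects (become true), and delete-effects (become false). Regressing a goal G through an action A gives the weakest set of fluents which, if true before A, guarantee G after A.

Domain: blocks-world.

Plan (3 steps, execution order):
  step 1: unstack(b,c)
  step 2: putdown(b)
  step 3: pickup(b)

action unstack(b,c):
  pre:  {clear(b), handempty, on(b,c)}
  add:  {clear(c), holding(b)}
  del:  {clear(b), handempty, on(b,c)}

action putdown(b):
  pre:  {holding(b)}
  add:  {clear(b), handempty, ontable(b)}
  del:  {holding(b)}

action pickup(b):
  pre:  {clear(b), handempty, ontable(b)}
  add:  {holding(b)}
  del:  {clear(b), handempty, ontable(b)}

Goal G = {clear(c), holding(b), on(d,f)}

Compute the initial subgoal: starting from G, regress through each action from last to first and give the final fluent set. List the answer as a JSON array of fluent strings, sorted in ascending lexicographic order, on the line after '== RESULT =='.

Work backward from the goal:
  through step 3 (pickup(b)): drop {holding(b)}, keep {clear(c), on(d,f)}, require {clear(b), handempty, ontable(b)}
    → {clear(b), clear(c), handempty, on(d,f), ontable(b)}
  through step 2 (putdown(b)): drop {clear(b), handempty, ontable(b)}, keep {clear(c), on(d,f)}, require {holding(b)}
    → {clear(c), holding(b), on(d,f)}
  through step 1 (unstack(b,c)): drop {clear(c), holding(b)}, keep {on(d,f)}, require {clear(b), handempty, on(b,c)}
    → {clear(b), handempty, on(b,c), on(d,f)}

== RESULT ==
["clear(b)", "handempty", "on(b,c)", "on(d,f)"]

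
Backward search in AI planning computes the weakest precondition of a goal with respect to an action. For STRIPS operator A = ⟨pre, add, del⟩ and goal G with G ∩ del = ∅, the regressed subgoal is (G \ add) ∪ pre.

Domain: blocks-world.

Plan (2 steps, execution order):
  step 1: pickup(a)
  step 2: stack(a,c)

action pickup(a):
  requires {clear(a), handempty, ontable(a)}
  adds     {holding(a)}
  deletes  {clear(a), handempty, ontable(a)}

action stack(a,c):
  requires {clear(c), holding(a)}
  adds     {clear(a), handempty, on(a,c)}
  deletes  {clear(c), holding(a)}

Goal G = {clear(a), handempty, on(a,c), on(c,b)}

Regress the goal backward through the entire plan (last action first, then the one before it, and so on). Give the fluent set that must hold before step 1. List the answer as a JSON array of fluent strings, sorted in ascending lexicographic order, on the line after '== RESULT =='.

Work backward from the goal:
  through step 2 (stack(a,c)): drop {clear(a), handempty, on(a,c)}, keep {on(c,b)}, require {clear(c), holding(a)}
    → {clear(c), holding(a), on(c,b)}
  through step 1 (pickup(a)): drop {holding(a)}, keep {clear(c), on(c,b)}, require {clear(a), handempty, ontable(a)}
    → {clear(a), clear(c), handempty, on(c,b), ontable(a)}

== RESULT ==
["clear(a)", "clear(c)", "handempty", "on(c,b)", "ontable(a)"]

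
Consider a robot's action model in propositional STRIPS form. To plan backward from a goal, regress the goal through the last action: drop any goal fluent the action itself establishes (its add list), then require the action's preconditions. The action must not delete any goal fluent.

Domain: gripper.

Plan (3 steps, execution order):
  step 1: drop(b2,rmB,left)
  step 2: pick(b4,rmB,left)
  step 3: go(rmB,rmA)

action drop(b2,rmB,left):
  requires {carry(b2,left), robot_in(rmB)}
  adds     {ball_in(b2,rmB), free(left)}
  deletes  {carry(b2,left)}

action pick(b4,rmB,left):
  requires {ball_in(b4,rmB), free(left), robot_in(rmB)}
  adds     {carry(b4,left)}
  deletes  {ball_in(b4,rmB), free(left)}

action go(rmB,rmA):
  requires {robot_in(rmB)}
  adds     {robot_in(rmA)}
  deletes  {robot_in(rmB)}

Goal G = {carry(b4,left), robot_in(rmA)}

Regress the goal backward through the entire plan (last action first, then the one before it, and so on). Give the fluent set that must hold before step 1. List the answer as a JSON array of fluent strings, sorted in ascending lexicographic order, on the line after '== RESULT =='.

Regress step by step:
  through step 3 (go(rmB,rmA)): drop {robot_in(rmA)}, keep {carry(b4,left)}, require {robot_in(rmB)}
    → {carry(b4,left), robot_in(rmB)}
  through step 2 (pick(b4,rmB,left)): drop {carry(b4,left)}, keep {robot_in(rmB)}, require {ball_in(b4,rmB), free(left), robot_in(rmB)}
    → {ball_in(b4,rmB), free(left), robot_in(rmB)}
  through step 1 (drop(b2,rmB,left)): drop {free(left)}, keep {ball_in(b4,rmB), robot_in(rmB)}, require {carry(b2,left), robot_in(rmB)}
    → {ball_in(b4,rmB), carry(b2,left), robot_in(rmB)}

== RESULT ==
["ball_in(b4,rmB)", "carry(b2,left)", "robot_in(rmB)"]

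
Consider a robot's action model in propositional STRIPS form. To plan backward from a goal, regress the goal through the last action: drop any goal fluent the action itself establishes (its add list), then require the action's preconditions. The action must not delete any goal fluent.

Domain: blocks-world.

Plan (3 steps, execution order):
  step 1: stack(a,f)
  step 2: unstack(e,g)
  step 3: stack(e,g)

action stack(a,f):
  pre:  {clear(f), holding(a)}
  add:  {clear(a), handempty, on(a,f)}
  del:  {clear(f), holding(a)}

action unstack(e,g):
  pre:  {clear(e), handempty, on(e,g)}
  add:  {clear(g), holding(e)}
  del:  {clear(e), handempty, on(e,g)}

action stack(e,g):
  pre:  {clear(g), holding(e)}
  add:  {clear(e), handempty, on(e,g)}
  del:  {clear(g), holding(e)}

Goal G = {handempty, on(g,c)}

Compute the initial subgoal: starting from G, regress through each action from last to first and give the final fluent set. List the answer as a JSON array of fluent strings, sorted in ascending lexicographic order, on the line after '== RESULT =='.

Regress step by step:
  through step 3 (stack(e,g)): drop {handempty}, keep {on(g,c)}, require {clear(g), holding(e)}
    → {clear(g), holding(e), on(g,c)}
  through step 2 (unstack(e,g)): drop {clear(g), holding(e)}, keep {on(g,c)}, require {clear(e), handempty, on(e,g)}
    → {clear(e), handempty, on(e,g), on(g,c)}
  through step 1 (stack(a,f)): drop {handempty}, keep {clear(e), on(e,g), on(g,c)}, require {clear(f), holding(a)}
    → {clear(e), clear(f), holding(a), on(e,g), on(g,c)}

== RESULT ==
["clear(e)", "clear(f)", "holding(a)", "on(e,g)", "on(g,c)"]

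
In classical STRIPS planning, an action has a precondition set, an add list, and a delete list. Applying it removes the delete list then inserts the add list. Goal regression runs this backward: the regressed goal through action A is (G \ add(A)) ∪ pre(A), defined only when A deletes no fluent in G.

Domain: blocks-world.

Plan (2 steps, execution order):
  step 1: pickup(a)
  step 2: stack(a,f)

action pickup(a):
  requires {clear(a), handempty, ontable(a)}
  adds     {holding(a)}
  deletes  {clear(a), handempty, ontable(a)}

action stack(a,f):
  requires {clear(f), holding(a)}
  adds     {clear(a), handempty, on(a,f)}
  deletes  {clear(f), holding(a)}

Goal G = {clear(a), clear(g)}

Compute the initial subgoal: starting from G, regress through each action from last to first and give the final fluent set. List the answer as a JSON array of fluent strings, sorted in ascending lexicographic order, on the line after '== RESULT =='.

Regress step by step:
  through step 2 (stack(a,f)): drop {clear(a)}, keep {clear(g)}, require {clear(f), holding(a)}
    → {clear(f), clear(g), holding(a)}
  through step 1 (pickup(a)): drop {holding(a)}, keep {clear(f), clear(g)}, require {clear(a), handempty, ontable(a)}
    → {clear(a), clear(f), clear(g), handempty, ontable(a)}

== RESULT ==
["clear(a)", "clear(f)", "clear(g)", "handempty", "ontable(a)"]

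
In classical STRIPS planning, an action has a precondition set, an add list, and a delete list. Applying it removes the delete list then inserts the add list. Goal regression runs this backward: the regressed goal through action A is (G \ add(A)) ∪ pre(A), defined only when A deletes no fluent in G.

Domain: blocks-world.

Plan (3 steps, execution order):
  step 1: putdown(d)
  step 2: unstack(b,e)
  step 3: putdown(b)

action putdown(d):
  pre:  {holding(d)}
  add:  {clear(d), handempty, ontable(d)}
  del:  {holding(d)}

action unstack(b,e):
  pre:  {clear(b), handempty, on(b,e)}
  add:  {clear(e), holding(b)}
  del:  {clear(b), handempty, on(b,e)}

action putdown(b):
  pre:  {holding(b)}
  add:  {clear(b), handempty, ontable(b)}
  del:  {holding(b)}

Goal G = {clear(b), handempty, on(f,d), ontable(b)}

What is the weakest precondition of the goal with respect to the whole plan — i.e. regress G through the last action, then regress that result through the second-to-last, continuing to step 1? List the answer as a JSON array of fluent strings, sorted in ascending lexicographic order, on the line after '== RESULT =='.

Work backward from the goal:
  through step 3 (putdown(b)): drop {clear(b), handempty, ontable(b)}, keep {on(f,d)}, require {holding(b)}
    → {holding(b), on(f,d)}
  through step 2 (unstack(b,e)): drop {holding(b)}, keep {on(f,d)}, require {clear(b), handempty, on(b,e)}
    → {clear(b), handempty, on(b,e), on(f,d)}
  through step 1 (putdown(d)): drop {handempty}, keep {clear(b), on(b,e), on(f,d)}, require {holding(d)}
    → {clear(b), holding(d), on(b,e), on(f,d)}

== RESULT ==
["clear(b)", "holding(d)", "on(b,e)", "on(f,d)"]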